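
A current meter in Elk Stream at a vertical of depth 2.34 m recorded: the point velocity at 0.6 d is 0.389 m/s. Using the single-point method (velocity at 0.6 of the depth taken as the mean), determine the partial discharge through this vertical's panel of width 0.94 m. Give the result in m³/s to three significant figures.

v̄ = v₀.₆ = 0.389 m/s
q = v̄ × d × w = 0.3890 × 2.34 × 0.94 = 0.8556 m³/s

0.856 m³/s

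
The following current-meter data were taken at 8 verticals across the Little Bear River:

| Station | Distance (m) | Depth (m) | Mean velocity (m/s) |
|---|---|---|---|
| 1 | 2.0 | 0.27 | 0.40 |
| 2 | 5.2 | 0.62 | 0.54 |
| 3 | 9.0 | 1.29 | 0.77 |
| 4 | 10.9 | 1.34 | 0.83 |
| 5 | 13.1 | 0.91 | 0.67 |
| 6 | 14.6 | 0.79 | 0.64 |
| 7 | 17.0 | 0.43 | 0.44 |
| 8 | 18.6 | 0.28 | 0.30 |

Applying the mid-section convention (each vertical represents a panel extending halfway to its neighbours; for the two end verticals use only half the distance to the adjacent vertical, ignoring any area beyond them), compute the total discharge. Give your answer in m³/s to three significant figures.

9.01 m³/s

w_1 = (5.2 − 2.0)/2 = 1.6 m; q_1 = 0.40 × 0.27 × 1.6 = 0.1728 m³/s
w_2 = (9.0 − 2.0)/2 = 3.5 m; q_2 = 0.54 × 0.62 × 3.5 = 1.172 m³/s
w_3 = (10.9 − 5.2)/2 = 2.85 m; q_3 = 0.77 × 1.29 × 2.85 = 2.831 m³/s
w_4 = (13.1 − 9.0)/2 = 2.05 m; q_4 = 0.83 × 1.34 × 2.05 = 2.280 m³/s
w_5 = (14.6 − 10.9)/2 = 1.85 m; q_5 = 0.67 × 0.91 × 1.85 = 1.128 m³/s
w_6 = (17.0 − 13.1)/2 = 1.95 m; q_6 = 0.64 × 0.79 × 1.95 = 0.9859 m³/s
w_7 = (18.6 − 14.6)/2 = 2 m; q_7 = 0.44 × 0.43 × 2 = 0.3784 m³/s
w_8 = (18.6 − 17.0)/2 = 0.8 m; q_8 = 0.30 × 0.28 × 0.8 = 0.06720 m³/s
Q = Σ qᵢ = 9.015 m³/s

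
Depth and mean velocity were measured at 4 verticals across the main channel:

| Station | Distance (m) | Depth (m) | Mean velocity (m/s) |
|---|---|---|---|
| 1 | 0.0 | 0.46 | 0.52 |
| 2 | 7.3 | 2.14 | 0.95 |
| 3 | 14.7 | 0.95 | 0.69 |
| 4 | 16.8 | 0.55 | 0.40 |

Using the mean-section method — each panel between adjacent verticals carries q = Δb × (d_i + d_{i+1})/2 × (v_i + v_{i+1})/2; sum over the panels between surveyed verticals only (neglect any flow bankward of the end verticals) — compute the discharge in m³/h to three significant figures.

62000 m³/h

Panel 1-2: Δb = 7.3 m, d̄ = (0.46+2.14)/2 = 1.3, v̄ = (0.52+0.95)/2 = 0.735 → q = 7.3×1.3×0.735 = 6.975 m³/s
Panel 2-3: Δb = 7.4 m, d̄ = (2.14+0.95)/2 = 1.545, v̄ = (0.95+0.69)/2 = 0.82 → q = 7.4×1.545×0.82 = 9.375 m³/s
Panel 3-4: Δb = 2.1 m, d̄ = (0.95+0.55)/2 = 0.75, v̄ = (0.69+0.40)/2 = 0.545 → q = 2.1×0.75×0.545 = 0.8584 m³/s
Q = Σ q = 17.21 m³/s
= 17.21 × 3600 = 61950 m³/h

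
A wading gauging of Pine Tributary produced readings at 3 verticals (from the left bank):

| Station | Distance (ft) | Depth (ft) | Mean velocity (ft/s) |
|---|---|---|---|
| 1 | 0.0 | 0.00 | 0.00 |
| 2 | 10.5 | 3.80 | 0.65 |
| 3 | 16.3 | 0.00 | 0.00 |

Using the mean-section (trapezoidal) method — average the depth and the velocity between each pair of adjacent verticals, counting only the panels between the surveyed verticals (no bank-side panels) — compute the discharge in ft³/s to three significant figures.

Panel 1-2: Δb = 10.5 ft, d̄ = (0.00+3.80)/2 = 1.9, v̄ = (0.00+0.65)/2 = 0.325 → q = 10.5×1.9×0.325 = 6.484 ft³/s
Panel 2-3: Δb = 5.8 ft, d̄ = (3.80+0.00)/2 = 1.9, v̄ = (0.65+0.00)/2 = 0.325 → q = 5.8×1.9×0.325 = 3.582 ft³/s
Q = Σ q = 10.07 ft³/s

10.1 ft³/s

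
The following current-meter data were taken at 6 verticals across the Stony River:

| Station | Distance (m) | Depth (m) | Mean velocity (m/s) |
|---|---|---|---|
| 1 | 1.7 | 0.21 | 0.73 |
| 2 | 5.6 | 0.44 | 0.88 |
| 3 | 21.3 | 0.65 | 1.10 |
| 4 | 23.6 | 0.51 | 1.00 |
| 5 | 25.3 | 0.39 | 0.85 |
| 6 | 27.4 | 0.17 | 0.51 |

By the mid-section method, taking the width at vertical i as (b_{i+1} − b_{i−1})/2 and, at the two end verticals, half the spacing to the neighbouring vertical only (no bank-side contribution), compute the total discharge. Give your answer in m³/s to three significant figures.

w_1 = (5.6 − 1.7)/2 = 1.95 m; q_1 = 0.73 × 0.21 × 1.95 = 0.2989 m³/s
w_2 = (21.3 − 1.7)/2 = 9.8 m; q_2 = 0.88 × 0.44 × 9.8 = 3.795 m³/s
w_3 = (23.6 − 5.6)/2 = 9 m; q_3 = 1.10 × 0.65 × 9 = 6.435 m³/s
w_4 = (25.3 − 21.3)/2 = 2 m; q_4 = 1.00 × 0.51 × 2 = 1.020 m³/s
w_5 = (27.4 − 23.6)/2 = 1.9 m; q_5 = 0.85 × 0.39 × 1.9 = 0.6299 m³/s
w_6 = (27.4 − 25.3)/2 = 1.05 m; q_6 = 0.51 × 0.17 × 1.05 = 0.09104 m³/s
Q = Σ qᵢ = 12.27 m³/s

12.3 m³/s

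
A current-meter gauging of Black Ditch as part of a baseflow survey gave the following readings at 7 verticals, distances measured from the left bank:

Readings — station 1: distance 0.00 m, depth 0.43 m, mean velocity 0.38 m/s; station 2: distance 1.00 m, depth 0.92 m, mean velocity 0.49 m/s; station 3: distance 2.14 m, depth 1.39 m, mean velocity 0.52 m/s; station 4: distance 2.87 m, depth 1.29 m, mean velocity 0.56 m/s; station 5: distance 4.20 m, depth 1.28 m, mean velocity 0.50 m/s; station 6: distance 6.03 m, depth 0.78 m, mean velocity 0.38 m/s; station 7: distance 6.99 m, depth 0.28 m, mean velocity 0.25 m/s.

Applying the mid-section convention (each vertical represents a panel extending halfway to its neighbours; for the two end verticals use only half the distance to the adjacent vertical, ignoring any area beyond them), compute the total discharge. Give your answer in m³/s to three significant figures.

3.44 m³/s

w_1 = (1.00 − 0.00)/2 = 0.5 m; q_1 = 0.38 × 0.43 × 0.5 = 0.08170 m³/s
w_2 = (2.14 − 0.00)/2 = 1.07 m; q_2 = 0.49 × 0.92 × 1.07 = 0.4824 m³/s
w_3 = (2.87 − 1.00)/2 = 0.935 m; q_3 = 0.52 × 1.39 × 0.935 = 0.6758 m³/s
w_4 = (4.20 − 2.14)/2 = 1.03 m; q_4 = 0.56 × 1.29 × 1.03 = 0.7441 m³/s
w_5 = (6.03 − 2.87)/2 = 1.58 m; q_5 = 0.50 × 1.28 × 1.58 = 1.011 m³/s
w_6 = (6.99 − 4.20)/2 = 1.395 m; q_6 = 0.38 × 0.78 × 1.395 = 0.4135 m³/s
w_7 = (6.99 − 6.03)/2 = 0.48 m; q_7 = 0.25 × 0.28 × 0.48 = 0.03360 m³/s
Q = Σ qᵢ = 3.442 m³/s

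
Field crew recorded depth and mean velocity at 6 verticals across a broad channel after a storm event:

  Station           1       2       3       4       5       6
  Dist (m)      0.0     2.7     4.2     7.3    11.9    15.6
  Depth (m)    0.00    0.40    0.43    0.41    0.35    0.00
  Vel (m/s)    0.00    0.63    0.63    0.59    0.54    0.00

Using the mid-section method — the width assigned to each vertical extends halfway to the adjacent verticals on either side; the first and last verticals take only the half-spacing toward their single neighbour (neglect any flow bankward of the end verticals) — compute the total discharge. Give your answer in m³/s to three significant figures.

w_2 = (4.2 − 0.0)/2 = 2.1 m; q_2 = 0.63 × 0.40 × 2.1 = 0.5292 m³/s
w_3 = (7.3 − 2.7)/2 = 2.3 m; q_3 = 0.63 × 0.43 × 2.3 = 0.6231 m³/s
w_4 = (11.9 − 4.2)/2 = 3.85 m; q_4 = 0.59 × 0.41 × 3.85 = 0.9313 m³/s
w_5 = (15.6 − 7.3)/2 = 4.15 m; q_5 = 0.54 × 0.35 × 4.15 = 0.7844 m³/s
Stations 1, 6 contribute zero (depth or velocity is 0).
Q = Σ qᵢ = 2.868 m³/s

2.87 m³/s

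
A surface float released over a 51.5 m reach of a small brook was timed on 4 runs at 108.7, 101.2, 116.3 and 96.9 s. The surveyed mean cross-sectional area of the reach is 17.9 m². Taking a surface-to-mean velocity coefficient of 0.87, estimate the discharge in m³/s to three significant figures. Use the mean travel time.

t̄ = (108.7 + 101.2 + 116.3 + 96.9) / 4 = 105.775 s
v_surface = L / t̄ = 51.5 / 105.775 = 0.4869 m/s
v_mean = 0.87 × 0.4869 = 0.4236 m/s
Q = A × v_mean = 17.9 × 0.4236 = 7.582 m³/s

7.58 m³/s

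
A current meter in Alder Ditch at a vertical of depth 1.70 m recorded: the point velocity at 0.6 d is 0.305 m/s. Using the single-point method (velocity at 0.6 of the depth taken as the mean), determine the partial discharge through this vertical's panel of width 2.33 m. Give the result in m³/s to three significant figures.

v̄ = v₀.₆ = 0.305 m/s
q = v̄ × d × w = 0.3050 × 1.70 × 2.33 = 1.208 m³/s

1.21 m³/s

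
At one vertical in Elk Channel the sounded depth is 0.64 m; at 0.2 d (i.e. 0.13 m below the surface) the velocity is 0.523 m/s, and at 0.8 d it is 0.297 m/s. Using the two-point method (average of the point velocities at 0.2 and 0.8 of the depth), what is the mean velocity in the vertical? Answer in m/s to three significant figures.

0.410 m/s

v̄ = (0.523 + 0.297) / 2 = 0.4100 m/s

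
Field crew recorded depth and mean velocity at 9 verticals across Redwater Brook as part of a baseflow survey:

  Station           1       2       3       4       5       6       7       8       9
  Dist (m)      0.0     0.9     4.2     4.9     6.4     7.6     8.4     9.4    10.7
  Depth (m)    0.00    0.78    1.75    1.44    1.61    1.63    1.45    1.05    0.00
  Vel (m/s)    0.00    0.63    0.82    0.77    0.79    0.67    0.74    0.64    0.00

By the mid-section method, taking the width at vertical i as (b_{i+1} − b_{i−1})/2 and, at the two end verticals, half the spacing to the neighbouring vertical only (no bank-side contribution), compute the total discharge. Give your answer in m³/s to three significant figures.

w_2 = (4.2 − 0.0)/2 = 2.1 m; q_2 = 0.63 × 0.78 × 2.1 = 1.032 m³/s
w_3 = (4.9 − 0.9)/2 = 2 m; q_3 = 0.82 × 1.75 × 2 = 2.870 m³/s
w_4 = (6.4 − 4.2)/2 = 1.1 m; q_4 = 0.77 × 1.44 × 1.1 = 1.220 m³/s
w_5 = (7.6 − 4.9)/2 = 1.35 m; q_5 = 0.79 × 1.61 × 1.35 = 1.717 m³/s
w_6 = (8.4 − 6.4)/2 = 1 m; q_6 = 0.67 × 1.63 × 1 = 1.092 m³/s
w_7 = (9.4 − 7.6)/2 = 0.9 m; q_7 = 0.74 × 1.45 × 0.9 = 0.9657 m³/s
w_8 = (10.7 − 8.4)/2 = 1.15 m; q_8 = 0.64 × 1.05 × 1.15 = 0.7728 m³/s
Stations 1, 9 contribute zero (depth or velocity is 0).
Q = Σ qᵢ = 9.669 m³/s

9.67 m³/s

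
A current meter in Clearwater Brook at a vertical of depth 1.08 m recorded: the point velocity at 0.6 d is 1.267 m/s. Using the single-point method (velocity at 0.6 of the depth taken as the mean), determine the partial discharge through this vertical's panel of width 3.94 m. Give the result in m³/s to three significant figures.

5.39 m³/s

v̄ = v₀.₆ = 1.267 m/s
q = v̄ × d × w = 1.267 × 1.08 × 3.94 = 5.391 m³/s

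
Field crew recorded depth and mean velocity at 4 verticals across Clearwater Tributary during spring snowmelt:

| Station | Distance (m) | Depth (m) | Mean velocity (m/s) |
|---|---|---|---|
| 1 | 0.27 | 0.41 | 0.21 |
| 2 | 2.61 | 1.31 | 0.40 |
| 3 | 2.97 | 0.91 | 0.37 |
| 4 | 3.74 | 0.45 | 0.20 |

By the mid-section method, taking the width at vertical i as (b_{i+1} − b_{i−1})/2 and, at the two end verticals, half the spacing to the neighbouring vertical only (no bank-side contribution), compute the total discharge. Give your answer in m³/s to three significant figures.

1.03 m³/s

w_1 = (2.61 − 0.27)/2 = 1.17 m; q_1 = 0.21 × 0.41 × 1.17 = 0.1007 m³/s
w_2 = (2.97 − 0.27)/2 = 1.35 m; q_2 = 0.40 × 1.31 × 1.35 = 0.7074 m³/s
w_3 = (3.74 − 2.61)/2 = 0.565 m; q_3 = 0.37 × 0.91 × 0.565 = 0.1902 m³/s
w_4 = (3.74 − 2.97)/2 = 0.385 m; q_4 = 0.20 × 0.45 × 0.385 = 0.03465 m³/s
Q = Σ qᵢ = 1.033 m³/s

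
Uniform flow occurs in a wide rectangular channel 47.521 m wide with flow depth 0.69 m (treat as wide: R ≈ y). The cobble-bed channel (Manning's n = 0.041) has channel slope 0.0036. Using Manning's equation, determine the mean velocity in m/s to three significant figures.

1.14 m/s

A = b·y = 47.521 × 0.69 = 32.79 m²
Wide channel: R ≈ y = 0.69 m
Q = (1/n)·A·R^(2/3)·S^(1/2) = (1/0.041) × 32.79 × 0.6900^(2/3) × 0.0036^(1/2) = 37.47 m³/s
V = Q/A = 37.47/32.79 = 1.143 m/s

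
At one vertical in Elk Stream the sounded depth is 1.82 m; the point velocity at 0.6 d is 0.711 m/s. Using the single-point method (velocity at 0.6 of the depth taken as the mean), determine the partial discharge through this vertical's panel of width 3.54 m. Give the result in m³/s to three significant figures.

v̄ = v₀.₆ = 0.711 m/s
q = v̄ × d × w = 0.7110 × 1.82 × 3.54 = 4.581 m³/s

4.58 m³/s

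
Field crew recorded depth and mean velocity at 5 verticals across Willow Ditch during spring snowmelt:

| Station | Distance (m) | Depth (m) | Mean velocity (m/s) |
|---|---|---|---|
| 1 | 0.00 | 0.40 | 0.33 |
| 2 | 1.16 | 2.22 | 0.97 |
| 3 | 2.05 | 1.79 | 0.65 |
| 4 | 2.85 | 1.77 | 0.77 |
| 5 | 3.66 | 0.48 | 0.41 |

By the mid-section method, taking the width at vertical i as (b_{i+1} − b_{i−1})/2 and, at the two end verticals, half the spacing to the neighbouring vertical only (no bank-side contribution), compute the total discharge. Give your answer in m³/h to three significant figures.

16000 m³/h

w_1 = (1.16 − 0.00)/2 = 0.58 m; q_1 = 0.33 × 0.40 × 0.58 = 0.07656 m³/s
w_2 = (2.05 − 0.00)/2 = 1.025 m; q_2 = 0.97 × 2.22 × 1.025 = 2.207 m³/s
w_3 = (2.85 − 1.16)/2 = 0.845 m; q_3 = 0.65 × 1.79 × 0.845 = 0.9832 m³/s
w_4 = (3.66 − 2.05)/2 = 0.805 m; q_4 = 0.77 × 1.77 × 0.805 = 1.097 m³/s
w_5 = (3.66 − 2.85)/2 = 0.405 m; q_5 = 0.41 × 0.48 × 0.405 = 0.07970 m³/s
Q = Σ qᵢ = 4.444 m³/s
= 4.444 × 3600 = 16000 m³/h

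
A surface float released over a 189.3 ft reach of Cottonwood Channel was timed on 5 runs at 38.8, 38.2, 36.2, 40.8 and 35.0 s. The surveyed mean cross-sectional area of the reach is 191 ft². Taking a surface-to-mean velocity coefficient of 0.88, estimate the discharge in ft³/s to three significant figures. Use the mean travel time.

842 ft³/s

t̄ = (38.8 + 38.2 + 36.2 + 40.8 + 35.0) / 5 = 37.8 s
v_surface = L / t̄ = 189.3 / 37.8 = 5.008 ft/s
v_mean = 0.88 × 5.008 = 4.407 ft/s
Q = A × v_mean = 191 × 4.407 = 841.7 ft³/s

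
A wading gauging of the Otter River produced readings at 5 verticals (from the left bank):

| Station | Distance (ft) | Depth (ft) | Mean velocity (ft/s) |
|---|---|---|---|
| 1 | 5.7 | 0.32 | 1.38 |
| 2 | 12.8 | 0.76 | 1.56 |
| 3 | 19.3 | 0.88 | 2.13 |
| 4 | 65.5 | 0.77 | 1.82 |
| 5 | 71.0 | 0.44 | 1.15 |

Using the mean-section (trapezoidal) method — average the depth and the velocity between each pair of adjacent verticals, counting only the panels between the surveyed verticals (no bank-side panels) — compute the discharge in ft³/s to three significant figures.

95.7 ft³/s

Panel 1-2: Δb = 7.1 ft, d̄ = (0.32+0.76)/2 = 0.54, v̄ = (1.38+1.56)/2 = 1.47 → q = 7.1×0.54×1.47 = 5.636 ft³/s
Panel 2-3: Δb = 6.5 ft, d̄ = (0.76+0.88)/2 = 0.82, v̄ = (1.56+2.13)/2 = 1.845 → q = 6.5×0.82×1.845 = 9.834 ft³/s
Panel 3-4: Δb = 46.2 ft, d̄ = (0.88+0.77)/2 = 0.825, v̄ = (2.13+1.82)/2 = 1.975 → q = 46.2×0.825×1.975 = 75.28 ft³/s
Panel 4-5: Δb = 5.5 ft, d̄ = (0.77+0.44)/2 = 0.605, v̄ = (1.82+1.15)/2 = 1.485 → q = 5.5×0.605×1.485 = 4.941 ft³/s
Q = Σ q = 95.69 ft³/s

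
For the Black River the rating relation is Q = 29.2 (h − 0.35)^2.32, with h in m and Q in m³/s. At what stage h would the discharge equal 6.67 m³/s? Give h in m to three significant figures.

h − h₀ = (Q/C)^(1/b) = (6.67/29.2)^(1/2.32) = 0.5292 m
h = 0.35 + 0.5292 = 0.8792 m

0.879 m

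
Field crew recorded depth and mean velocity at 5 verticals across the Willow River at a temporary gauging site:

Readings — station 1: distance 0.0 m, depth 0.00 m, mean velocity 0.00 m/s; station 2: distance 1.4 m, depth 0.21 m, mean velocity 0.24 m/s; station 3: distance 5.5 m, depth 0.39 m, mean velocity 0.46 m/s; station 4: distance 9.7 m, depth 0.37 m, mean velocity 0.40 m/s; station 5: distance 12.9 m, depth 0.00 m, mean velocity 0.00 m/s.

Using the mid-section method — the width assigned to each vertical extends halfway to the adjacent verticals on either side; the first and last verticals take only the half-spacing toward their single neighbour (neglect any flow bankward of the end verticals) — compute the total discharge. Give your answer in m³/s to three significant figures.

1.43 m³/s

w_2 = (5.5 − 0.0)/2 = 2.75 m; q_2 = 0.24 × 0.21 × 2.75 = 0.1386 m³/s
w_3 = (9.7 − 1.4)/2 = 4.15 m; q_3 = 0.46 × 0.39 × 4.15 = 0.7445 m³/s
w_4 = (12.9 − 5.5)/2 = 3.7 m; q_4 = 0.40 × 0.37 × 3.7 = 0.5476 m³/s
Stations 1, 5 contribute zero (depth or velocity is 0).
Q = Σ qᵢ = 1.431 m³/s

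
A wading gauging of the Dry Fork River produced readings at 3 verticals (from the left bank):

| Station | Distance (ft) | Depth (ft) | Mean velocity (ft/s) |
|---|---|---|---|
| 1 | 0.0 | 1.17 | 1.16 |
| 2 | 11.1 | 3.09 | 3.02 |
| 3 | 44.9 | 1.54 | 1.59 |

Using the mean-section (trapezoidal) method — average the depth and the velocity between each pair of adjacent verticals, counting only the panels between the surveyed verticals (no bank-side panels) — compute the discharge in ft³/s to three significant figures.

230 ft³/s

Panel 1-2: Δb = 11.1 ft, d̄ = (1.17+3.09)/2 = 2.13, v̄ = (1.16+3.02)/2 = 2.09 → q = 11.1×2.13×2.09 = 49.41 ft³/s
Panel 2-3: Δb = 33.8 ft, d̄ = (3.09+1.54)/2 = 2.315, v̄ = (3.02+1.59)/2 = 2.305 → q = 33.8×2.315×2.305 = 180.4 ft³/s
Q = Σ q = 229.8 ft³/s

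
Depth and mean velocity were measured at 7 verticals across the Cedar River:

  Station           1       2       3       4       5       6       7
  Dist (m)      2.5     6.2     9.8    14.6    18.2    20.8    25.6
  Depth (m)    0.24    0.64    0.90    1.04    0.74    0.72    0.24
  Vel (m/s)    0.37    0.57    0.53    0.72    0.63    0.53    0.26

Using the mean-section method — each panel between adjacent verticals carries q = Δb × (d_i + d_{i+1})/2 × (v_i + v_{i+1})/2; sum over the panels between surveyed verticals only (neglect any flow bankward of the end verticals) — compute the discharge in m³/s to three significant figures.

Panel 1-2: Δb = 3.7 m, d̄ = (0.24+0.64)/2 = 0.44, v̄ = (0.37+0.57)/2 = 0.47 → q = 3.7×0.44×0.47 = 0.7652 m³/s
Panel 2-3: Δb = 3.6 m, d̄ = (0.64+0.90)/2 = 0.77, v̄ = (0.57+0.53)/2 = 0.55 → q = 3.6×0.77×0.55 = 1.525 m³/s
Panel 3-4: Δb = 4.8 m, d̄ = (0.90+1.04)/2 = 0.97, v̄ = (0.53+0.72)/2 = 0.625 → q = 4.8×0.97×0.625 = 2.910 m³/s
Panel 4-5: Δb = 3.6 m, d̄ = (1.04+0.74)/2 = 0.89, v̄ = (0.72+0.63)/2 = 0.675 → q = 3.6×0.89×0.675 = 2.163 m³/s
Panel 5-6: Δb = 2.6 m, d̄ = (0.74+0.72)/2 = 0.73, v̄ = (0.63+0.53)/2 = 0.58 → q = 2.6×0.73×0.58 = 1.101 m³/s
Panel 6-7: Δb = 4.8 m, d̄ = (0.72+0.24)/2 = 0.48, v̄ = (0.53+0.26)/2 = 0.395 → q = 4.8×0.48×0.395 = 0.9101 m³/s
Q = Σ q = 9.373 m³/s

9.37 m³/s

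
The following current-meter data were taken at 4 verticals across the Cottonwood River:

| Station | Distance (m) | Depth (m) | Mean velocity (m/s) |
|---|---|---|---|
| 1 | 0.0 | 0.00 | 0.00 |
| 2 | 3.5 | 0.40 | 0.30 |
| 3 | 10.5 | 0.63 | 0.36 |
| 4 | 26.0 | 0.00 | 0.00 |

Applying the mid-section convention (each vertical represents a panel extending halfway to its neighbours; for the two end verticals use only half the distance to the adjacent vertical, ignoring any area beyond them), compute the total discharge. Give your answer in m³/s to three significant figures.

3.18 m³/s

w_2 = (10.5 − 0.0)/2 = 5.25 m; q_2 = 0.30 × 0.40 × 5.25 = 0.6300 m³/s
w_3 = (26.0 − 3.5)/2 = 11.25 m; q_3 = 0.36 × 0.63 × 11.25 = 2.552 m³/s
Stations 1, 4 contribute zero (depth or velocity is 0).
Q = Σ qᵢ = 3.182 m³/s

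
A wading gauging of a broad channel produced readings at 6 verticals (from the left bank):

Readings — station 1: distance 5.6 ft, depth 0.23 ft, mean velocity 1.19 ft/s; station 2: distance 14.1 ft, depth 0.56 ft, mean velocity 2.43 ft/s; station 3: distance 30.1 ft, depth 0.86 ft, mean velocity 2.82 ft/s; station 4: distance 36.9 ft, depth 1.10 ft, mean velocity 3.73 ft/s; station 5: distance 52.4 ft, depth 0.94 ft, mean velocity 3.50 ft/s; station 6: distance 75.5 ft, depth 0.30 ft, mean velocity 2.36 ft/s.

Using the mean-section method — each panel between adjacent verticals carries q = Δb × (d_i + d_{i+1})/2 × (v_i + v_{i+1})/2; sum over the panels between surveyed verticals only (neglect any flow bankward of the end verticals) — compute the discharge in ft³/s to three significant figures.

Panel 1-2: Δb = 8.5 ft, d̄ = (0.23+0.56)/2 = 0.395, v̄ = (1.19+2.43)/2 = 1.81 → q = 8.5×0.395×1.81 = 6.077 ft³/s
Panel 2-3: Δb = 16 ft, d̄ = (0.56+0.86)/2 = 0.71, v̄ = (2.43+2.82)/2 = 2.625 → q = 16×0.71×2.625 = 29.82 ft³/s
Panel 3-4: Δb = 6.8 ft, d̄ = (0.86+1.10)/2 = 0.98, v̄ = (2.82+3.73)/2 = 3.275 → q = 6.8×0.98×3.275 = 21.82 ft³/s
Panel 4-5: Δb = 15.5 ft, d̄ = (1.10+0.94)/2 = 1.02, v̄ = (3.73+3.50)/2 = 3.615 → q = 15.5×1.02×3.615 = 57.15 ft³/s
Panel 5-6: Δb = 23.1 ft, d̄ = (0.94+0.30)/2 = 0.62, v̄ = (3.50+2.36)/2 = 2.93 → q = 23.1×0.62×2.93 = 41.96 ft³/s
Q = Σ q = 156.8 ft³/s

157 ft³/s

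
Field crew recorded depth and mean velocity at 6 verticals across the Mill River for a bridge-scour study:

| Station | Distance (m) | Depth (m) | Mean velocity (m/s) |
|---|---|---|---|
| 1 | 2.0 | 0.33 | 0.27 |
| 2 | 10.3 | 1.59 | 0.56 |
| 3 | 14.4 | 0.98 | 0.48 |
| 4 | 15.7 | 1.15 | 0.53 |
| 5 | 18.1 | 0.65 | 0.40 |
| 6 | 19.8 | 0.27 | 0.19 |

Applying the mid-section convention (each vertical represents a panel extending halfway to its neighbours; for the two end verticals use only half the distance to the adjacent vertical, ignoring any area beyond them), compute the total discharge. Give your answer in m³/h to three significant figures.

31900 m³/h

w_1 = (10.3 − 2.0)/2 = 4.15 m; q_1 = 0.27 × 0.33 × 4.15 = 0.3698 m³/s
w_2 = (14.4 − 2.0)/2 = 6.2 m; q_2 = 0.56 × 1.59 × 6.2 = 5.520 m³/s
w_3 = (15.7 − 10.3)/2 = 2.7 m; q_3 = 0.48 × 0.98 × 2.7 = 1.270 m³/s
w_4 = (18.1 − 14.4)/2 = 1.85 m; q_4 = 0.53 × 1.15 × 1.85 = 1.128 m³/s
w_5 = (19.8 − 15.7)/2 = 2.05 m; q_5 = 0.40 × 0.65 × 2.05 = 0.5330 m³/s
w_6 = (19.8 − 18.1)/2 = 0.85 m; q_6 = 0.19 × 0.27 × 0.85 = 0.04361 m³/s
Q = Σ qᵢ = 8.865 m³/s
= 8.865 × 3600 = 31910 m³/h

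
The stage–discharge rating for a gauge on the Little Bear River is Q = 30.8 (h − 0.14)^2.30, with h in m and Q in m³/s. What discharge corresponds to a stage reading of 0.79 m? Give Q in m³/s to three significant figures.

11.4 m³/s

Q = 30.8 × (0.79 − 0.14)^2.30 = 30.8 × 0.65^2.30 = 11.44 m³/s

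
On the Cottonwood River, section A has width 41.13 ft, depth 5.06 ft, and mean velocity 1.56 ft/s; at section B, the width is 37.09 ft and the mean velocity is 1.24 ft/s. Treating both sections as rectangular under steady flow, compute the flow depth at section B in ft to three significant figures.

Q = A₁V₁ = (41.13×5.06) × 1.56 = 324.7 ft³/s
d₂ = Q/(b₂ V₂) = 324.7/(37.09×1.24) = 7.059 ft

7.06 ft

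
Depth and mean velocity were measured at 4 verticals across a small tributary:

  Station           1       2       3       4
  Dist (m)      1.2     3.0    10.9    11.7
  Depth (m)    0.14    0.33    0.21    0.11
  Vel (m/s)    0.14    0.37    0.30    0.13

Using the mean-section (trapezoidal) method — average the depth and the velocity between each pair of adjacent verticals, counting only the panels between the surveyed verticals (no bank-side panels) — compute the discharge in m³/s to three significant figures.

Panel 1-2: Δb = 1.8 m, d̄ = (0.14+0.33)/2 = 0.235, v̄ = (0.14+0.37)/2 = 0.255 → q = 1.8×0.235×0.255 = 0.1079 m³/s
Panel 2-3: Δb = 7.9 m, d̄ = (0.33+0.21)/2 = 0.27, v̄ = (0.37+0.30)/2 = 0.335 → q = 7.9×0.27×0.335 = 0.7146 m³/s
Panel 3-4: Δb = 0.8 m, d̄ = (0.21+0.11)/2 = 0.16, v̄ = (0.30+0.13)/2 = 0.215 → q = 0.8×0.16×0.215 = 0.02752 m³/s
Q = Σ q = 0.8499 m³/s

0.850 m³/s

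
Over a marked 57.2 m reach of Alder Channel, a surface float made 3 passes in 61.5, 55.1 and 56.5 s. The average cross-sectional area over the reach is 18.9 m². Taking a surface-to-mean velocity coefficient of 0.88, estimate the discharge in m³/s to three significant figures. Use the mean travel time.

16.5 m³/s

t̄ = (61.5 + 55.1 + 56.5) / 3 = 57.7 s
v_surface = L / t̄ = 57.2 / 57.7 = 0.9913 m/s
v_mean = 0.88 × 0.9913 = 0.8724 m/s
Q = A × v_mean = 18.9 × 0.8724 = 16.49 m³/s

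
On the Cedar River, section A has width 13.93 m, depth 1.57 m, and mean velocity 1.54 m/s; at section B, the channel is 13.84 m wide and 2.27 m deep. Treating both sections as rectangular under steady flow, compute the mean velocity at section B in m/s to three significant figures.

Q = A₁V₁ = (13.93×1.57) × 1.54 = 33.68 m³/s
A₂ = 13.84 × 2.27 = 31.42 m²
V₂ = Q/A₂ = 33.68/31.42 = 1.072 m/s

1.07 m/s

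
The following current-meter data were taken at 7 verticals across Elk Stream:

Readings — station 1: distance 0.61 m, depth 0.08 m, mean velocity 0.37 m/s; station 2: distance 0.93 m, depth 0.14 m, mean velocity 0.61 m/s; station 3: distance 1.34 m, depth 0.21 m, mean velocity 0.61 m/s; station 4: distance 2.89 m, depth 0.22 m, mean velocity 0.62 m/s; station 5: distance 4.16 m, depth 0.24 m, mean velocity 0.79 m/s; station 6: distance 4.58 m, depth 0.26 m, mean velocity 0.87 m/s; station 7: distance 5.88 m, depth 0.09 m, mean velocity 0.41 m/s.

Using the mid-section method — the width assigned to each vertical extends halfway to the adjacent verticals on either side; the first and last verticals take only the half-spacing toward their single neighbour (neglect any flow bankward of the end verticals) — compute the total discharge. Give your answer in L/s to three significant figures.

732 L/s

w_1 = (0.93 − 0.61)/2 = 0.16 m; q_1 = 0.37 × 0.08 × 0.16 = 0.004736 m³/s
w_2 = (1.34 − 0.61)/2 = 0.365 m; q_2 = 0.61 × 0.14 × 0.365 = 0.03117 m³/s
w_3 = (2.89 − 0.93)/2 = 0.98 m; q_3 = 0.61 × 0.21 × 0.98 = 0.1255 m³/s
w_4 = (4.16 − 1.34)/2 = 1.41 m; q_4 = 0.62 × 0.22 × 1.41 = 0.1923 m³/s
w_5 = (4.58 − 2.89)/2 = 0.845 m; q_5 = 0.79 × 0.24 × 0.845 = 0.1602 m³/s
w_6 = (5.88 − 4.16)/2 = 0.86 m; q_6 = 0.87 × 0.26 × 0.86 = 0.1945 m³/s
w_7 = (5.88 − 4.58)/2 = 0.65 m; q_7 = 0.41 × 0.09 × 0.65 = 0.02399 m³/s
Q = Σ qᵢ = 0.7325 m³/s
= 0.7325 × 1000 = 732.5 L/s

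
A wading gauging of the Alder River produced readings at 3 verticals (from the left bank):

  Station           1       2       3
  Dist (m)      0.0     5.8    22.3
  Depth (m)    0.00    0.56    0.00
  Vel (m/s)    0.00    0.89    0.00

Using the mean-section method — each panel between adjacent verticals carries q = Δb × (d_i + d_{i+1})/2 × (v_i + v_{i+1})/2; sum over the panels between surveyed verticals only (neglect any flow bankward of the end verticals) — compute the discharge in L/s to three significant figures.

2780 L/s

Panel 1-2: Δb = 5.8 m, d̄ = (0.00+0.56)/2 = 0.28, v̄ = (0.00+0.89)/2 = 0.445 → q = 5.8×0.28×0.445 = 0.7227 m³/s
Panel 2-3: Δb = 16.5 m, d̄ = (0.56+0.00)/2 = 0.28, v̄ = (0.89+0.00)/2 = 0.445 → q = 16.5×0.28×0.445 = 2.056 m³/s
Q = Σ q = 2.779 m³/s
= 2.779 × 1000 = 2779 L/s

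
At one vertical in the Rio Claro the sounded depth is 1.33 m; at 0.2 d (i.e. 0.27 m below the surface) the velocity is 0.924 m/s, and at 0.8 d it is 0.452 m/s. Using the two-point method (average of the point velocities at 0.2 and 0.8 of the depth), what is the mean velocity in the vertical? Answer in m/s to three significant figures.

0.688 m/s

v̄ = (0.924 + 0.452) / 2 = 0.6880 m/s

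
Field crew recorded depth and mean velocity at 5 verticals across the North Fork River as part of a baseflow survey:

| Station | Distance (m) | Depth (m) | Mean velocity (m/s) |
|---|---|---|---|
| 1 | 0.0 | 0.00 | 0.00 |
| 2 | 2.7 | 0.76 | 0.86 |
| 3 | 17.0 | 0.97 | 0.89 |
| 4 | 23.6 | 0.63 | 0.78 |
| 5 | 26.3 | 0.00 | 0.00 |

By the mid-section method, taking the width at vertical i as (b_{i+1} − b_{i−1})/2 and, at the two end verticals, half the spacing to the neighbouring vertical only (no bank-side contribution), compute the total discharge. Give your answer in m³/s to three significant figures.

w_2 = (17.0 − 0.0)/2 = 8.5 m; q_2 = 0.86 × 0.76 × 8.5 = 5.556 m³/s
w_3 = (23.6 − 2.7)/2 = 10.45 m; q_3 = 0.89 × 0.97 × 10.45 = 9.021 m³/s
w_4 = (26.3 − 17.0)/2 = 4.65 m; q_4 = 0.78 × 0.63 × 4.65 = 2.285 m³/s
Stations 1, 5 contribute zero (depth or velocity is 0).
Q = Σ qᵢ = 16.86 m³/s

16.9 m³/s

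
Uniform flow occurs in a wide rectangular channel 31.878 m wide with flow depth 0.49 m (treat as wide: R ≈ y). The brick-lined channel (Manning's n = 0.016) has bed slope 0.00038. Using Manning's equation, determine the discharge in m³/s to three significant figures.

11.8 m³/s

A = b·y = 31.878 × 0.49 = 15.62 m²
Wide channel: R ≈ y = 0.49 m
Q = (1/n)·A·R^(2/3)·S^(1/2) = (1/0.016) × 15.62 × 0.4900^(2/3) × 0.00038^(1/2) = 11.83 m³/s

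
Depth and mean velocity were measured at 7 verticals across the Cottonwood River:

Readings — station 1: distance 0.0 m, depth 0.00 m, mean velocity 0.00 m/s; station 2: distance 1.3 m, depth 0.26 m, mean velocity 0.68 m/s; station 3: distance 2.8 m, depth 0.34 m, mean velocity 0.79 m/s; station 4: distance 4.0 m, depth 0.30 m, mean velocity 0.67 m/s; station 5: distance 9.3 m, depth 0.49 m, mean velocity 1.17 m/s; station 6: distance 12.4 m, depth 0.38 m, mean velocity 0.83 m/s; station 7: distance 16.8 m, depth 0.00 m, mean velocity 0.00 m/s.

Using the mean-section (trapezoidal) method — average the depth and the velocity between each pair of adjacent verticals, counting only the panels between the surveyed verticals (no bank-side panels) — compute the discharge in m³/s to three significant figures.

4.29 m³/s

Panel 1-2: Δb = 1.3 m, d̄ = (0.00+0.26)/2 = 0.13, v̄ = (0.00+0.68)/2 = 0.34 → q = 1.3×0.13×0.34 = 0.05746 m³/s
Panel 2-3: Δb = 1.5 m, d̄ = (0.26+0.34)/2 = 0.3, v̄ = (0.68+0.79)/2 = 0.735 → q = 1.5×0.3×0.735 = 0.3308 m³/s
Panel 3-4: Δb = 1.2 m, d̄ = (0.34+0.30)/2 = 0.32, v̄ = (0.79+0.67)/2 = 0.73 → q = 1.2×0.32×0.73 = 0.2803 m³/s
Panel 4-5: Δb = 5.3 m, d̄ = (0.30+0.49)/2 = 0.395, v̄ = (0.67+1.17)/2 = 0.92 → q = 5.3×0.395×0.92 = 1.926 m³/s
Panel 5-6: Δb = 3.1 m, d̄ = (0.49+0.38)/2 = 0.435, v̄ = (1.17+0.83)/2 = 1 → q = 3.1×0.435×1 = 1.349 m³/s
Panel 6-7: Δb = 4.4 m, d̄ = (0.38+0.00)/2 = 0.19, v̄ = (0.83+0.00)/2 = 0.415 → q = 4.4×0.19×0.415 = 0.3469 m³/s
Q = Σ q = 4.290 m³/s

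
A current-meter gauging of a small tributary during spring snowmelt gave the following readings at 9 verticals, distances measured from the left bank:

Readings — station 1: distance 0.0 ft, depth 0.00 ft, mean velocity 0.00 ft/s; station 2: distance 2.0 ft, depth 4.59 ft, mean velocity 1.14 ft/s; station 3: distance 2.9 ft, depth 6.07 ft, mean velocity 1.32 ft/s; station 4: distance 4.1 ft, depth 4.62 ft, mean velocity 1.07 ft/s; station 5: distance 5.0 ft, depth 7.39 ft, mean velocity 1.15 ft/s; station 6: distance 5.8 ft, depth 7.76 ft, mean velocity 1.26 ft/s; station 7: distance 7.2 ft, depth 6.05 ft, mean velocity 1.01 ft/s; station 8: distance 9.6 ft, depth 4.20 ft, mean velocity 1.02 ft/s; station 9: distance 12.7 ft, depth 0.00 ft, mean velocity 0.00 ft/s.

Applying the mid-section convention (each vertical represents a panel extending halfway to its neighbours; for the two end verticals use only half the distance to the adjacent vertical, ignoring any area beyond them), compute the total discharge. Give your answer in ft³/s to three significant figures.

62.6 ft³/s

w_2 = (2.9 − 0.0)/2 = 1.45 ft; q_2 = 1.14 × 4.59 × 1.45 = 7.587 ft³/s
w_3 = (4.1 − 2.0)/2 = 1.05 ft; q_3 = 1.32 × 6.07 × 1.05 = 8.413 ft³/s
w_4 = (5.0 − 2.9)/2 = 1.05 ft; q_4 = 1.07 × 4.62 × 1.05 = 5.191 ft³/s
w_5 = (5.8 − 4.1)/2 = 0.85 ft; q_5 = 1.15 × 7.39 × 0.85 = 7.224 ft³/s
w_6 = (7.2 − 5.0)/2 = 1.1 ft; q_6 = 1.26 × 7.76 × 1.1 = 10.76 ft³/s
w_7 = (9.6 − 5.8)/2 = 1.9 ft; q_7 = 1.01 × 6.05 × 1.9 = 11.61 ft³/s
w_8 = (12.7 − 7.2)/2 = 2.75 ft; q_8 = 1.02 × 4.20 × 2.75 = 11.78 ft³/s
Stations 1, 9 contribute zero (depth or velocity is 0).
Q = Σ qᵢ = 62.56 ft³/s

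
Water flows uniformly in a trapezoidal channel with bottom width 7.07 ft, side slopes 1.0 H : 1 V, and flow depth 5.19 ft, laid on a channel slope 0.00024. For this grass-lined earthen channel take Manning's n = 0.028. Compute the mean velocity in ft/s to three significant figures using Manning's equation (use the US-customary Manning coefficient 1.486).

A = (b + z·y)·y = (7.07 + 1.0×5.19)×5.19 = 63.63 ft²
P = b + 2y√(1+z²) = 7.07 + 2×5.19×√(1+1.0²) = 21.75 ft
R = A/P = 63.63/21.75 = 2.926 ft
Q = (1.486/n)·A·R^(2/3)·S^(1/2) = (1.486/0.028) × 63.63 × 2.926^(2/3) × 0.00024^(1/2) = 107.0 ft³/s
V = Q/A = 107.0/63.63 = 1.682 ft/s

1.68 ft/s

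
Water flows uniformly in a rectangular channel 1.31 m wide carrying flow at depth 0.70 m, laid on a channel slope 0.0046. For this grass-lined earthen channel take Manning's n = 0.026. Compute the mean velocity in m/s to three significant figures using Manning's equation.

1.27 m/s

A = b·y = 1.31 × 0.70 = 0.9170 m²
P = b + 2y = 1.31 + 2×0.70 = 2.710 m
R = A/P = 0.9170/2.710 = 0.3384 m
Q = (1/n)·A·R^(2/3)·S^(1/2) = (1/0.026) × 0.9170 × 0.3384^(2/3) × 0.0046^(1/2) = 1.162 m³/s
V = Q/A = 1.162/0.9170 = 1.267 m/s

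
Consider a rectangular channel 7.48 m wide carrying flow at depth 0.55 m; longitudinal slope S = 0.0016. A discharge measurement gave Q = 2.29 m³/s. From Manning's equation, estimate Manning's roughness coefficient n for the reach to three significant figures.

A = b·y = 7.48 × 0.55 = 4.114 m²
P = b + 2y = 7.48 + 2×0.55 = 8.580 m
R = A/P = 4.114/8.580 = 0.4795 m
n = (1/Q)·A·R^(2/3)·S^(1/2) = (1/2.29) × 4.114 × 0.6126 × 0.04000 = 0.04402

0.0440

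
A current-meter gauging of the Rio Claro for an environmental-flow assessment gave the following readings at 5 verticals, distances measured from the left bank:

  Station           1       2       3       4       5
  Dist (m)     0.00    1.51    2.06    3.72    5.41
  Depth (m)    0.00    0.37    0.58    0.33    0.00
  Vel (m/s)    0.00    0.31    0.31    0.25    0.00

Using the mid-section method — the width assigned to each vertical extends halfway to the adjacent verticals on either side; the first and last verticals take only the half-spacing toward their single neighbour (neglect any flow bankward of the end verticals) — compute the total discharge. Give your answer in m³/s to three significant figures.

0.455 m³/s

w_2 = (2.06 − 0.00)/2 = 1.03 m; q_2 = 0.31 × 0.37 × 1.03 = 0.1181 m³/s
w_3 = (3.72 − 1.51)/2 = 1.105 m; q_3 = 0.31 × 0.58 × 1.105 = 0.1987 m³/s
w_4 = (5.41 − 2.06)/2 = 1.675 m; q_4 = 0.25 × 0.33 × 1.675 = 0.1382 m³/s
Stations 1, 5 contribute zero (depth or velocity is 0).
Q = Σ qᵢ = 0.4550 m³/s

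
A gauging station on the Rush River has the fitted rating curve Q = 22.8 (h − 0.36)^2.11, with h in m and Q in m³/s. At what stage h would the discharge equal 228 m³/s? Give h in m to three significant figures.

3.34 m

h − h₀ = (Q/C)^(1/b) = (228/22.8)^(1/2.11) = 2.978 m
h = 0.36 + 2.978 = 3.338 m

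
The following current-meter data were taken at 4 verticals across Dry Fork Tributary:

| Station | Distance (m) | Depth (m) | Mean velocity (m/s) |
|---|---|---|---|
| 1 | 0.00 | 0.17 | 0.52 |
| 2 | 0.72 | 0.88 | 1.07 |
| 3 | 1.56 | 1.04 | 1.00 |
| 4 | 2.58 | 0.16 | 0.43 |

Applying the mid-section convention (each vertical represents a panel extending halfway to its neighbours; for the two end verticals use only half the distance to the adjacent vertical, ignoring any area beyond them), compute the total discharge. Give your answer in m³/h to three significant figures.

6370 m³/h

w_1 = (0.72 − 0.00)/2 = 0.36 m; q_1 = 0.52 × 0.17 × 0.36 = 0.03182 m³/s
w_2 = (1.56 − 0.00)/2 = 0.78 m; q_2 = 1.07 × 0.88 × 0.78 = 0.7344 m³/s
w_3 = (2.58 − 0.72)/2 = 0.93 m; q_3 = 1.00 × 1.04 × 0.93 = 0.9672 m³/s
w_4 = (2.58 − 1.56)/2 = 0.51 m; q_4 = 0.43 × 0.16 × 0.51 = 0.03509 m³/s
Q = Σ qᵢ = 1.769 m³/s
= 1.769 × 3600 = 6367 m³/h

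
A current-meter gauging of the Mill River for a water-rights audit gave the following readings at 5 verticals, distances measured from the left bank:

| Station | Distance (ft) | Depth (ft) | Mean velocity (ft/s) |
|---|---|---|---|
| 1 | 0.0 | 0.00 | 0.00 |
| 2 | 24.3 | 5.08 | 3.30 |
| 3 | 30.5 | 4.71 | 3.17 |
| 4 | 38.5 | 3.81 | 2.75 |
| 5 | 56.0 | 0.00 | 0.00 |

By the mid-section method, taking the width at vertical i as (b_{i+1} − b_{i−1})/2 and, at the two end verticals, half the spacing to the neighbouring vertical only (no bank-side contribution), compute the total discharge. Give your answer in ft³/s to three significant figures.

w_2 = (30.5 − 0.0)/2 = 15.25 ft; q_2 = 3.30 × 5.08 × 15.25 = 255.7 ft³/s
w_3 = (38.5 − 24.3)/2 = 7.1 ft; q_3 = 3.17 × 4.71 × 7.1 = 106.0 ft³/s
w_4 = (56.0 − 30.5)/2 = 12.75 ft; q_4 = 2.75 × 3.81 × 12.75 = 133.6 ft³/s
Stations 1, 5 contribute zero (depth or velocity is 0).
Q = Σ qᵢ = 495.2 ft³/s

495 ft³/s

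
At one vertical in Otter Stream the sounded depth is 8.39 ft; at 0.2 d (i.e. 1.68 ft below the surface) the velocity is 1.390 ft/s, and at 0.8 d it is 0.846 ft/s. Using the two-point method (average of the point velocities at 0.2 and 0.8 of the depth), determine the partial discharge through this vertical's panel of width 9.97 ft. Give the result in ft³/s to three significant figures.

v̄ = (1.390 + 0.846) / 2 = 1.118 ft/s
q = v̄ × d × w = 1.118 × 8.39 × 9.97 = 93.52 ft³/s

93.5 ft³/s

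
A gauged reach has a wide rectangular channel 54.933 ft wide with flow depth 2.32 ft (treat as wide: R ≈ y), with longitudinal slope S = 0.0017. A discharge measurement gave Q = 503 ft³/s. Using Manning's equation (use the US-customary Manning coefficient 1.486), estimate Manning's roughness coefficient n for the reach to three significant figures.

A = b·y = 54.933 × 2.32 = 127.4 ft²
Wide channel: R ≈ y = 2.32 ft
n = (1.486/Q)·A·R^(2/3)·S^(1/2) = (1.486/503) × 127.4 × 1.753 × 0.04123 = 0.02721

0.0272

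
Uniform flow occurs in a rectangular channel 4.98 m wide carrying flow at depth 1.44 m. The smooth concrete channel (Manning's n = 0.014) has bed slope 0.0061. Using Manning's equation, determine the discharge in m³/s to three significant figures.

37.6 m³/s

A = b·y = 4.98 × 1.44 = 7.171 m²
P = b + 2y = 4.98 + 2×1.44 = 7.860 m
R = A/P = 7.171/7.860 = 0.9124 m
Q = (1/n)·A·R^(2/3)·S^(1/2) = (1/0.014) × 7.171 × 0.9124^(2/3) × 0.0061^(1/2) = 37.63 m³/s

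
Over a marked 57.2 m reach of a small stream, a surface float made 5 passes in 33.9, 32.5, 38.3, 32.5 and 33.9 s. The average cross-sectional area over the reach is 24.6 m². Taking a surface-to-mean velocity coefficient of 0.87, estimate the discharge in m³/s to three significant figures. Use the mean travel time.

t̄ = (33.9 + 32.5 + 38.3 + 32.5 + 33.9) / 5 = 34.22 s
v_surface = L / t̄ = 57.2 / 34.22 = 1.672 m/s
v_mean = 0.87 × 1.672 = 1.454 m/s
Q = A × v_mean = 24.6 × 1.454 = 35.77 m³/s

35.8 m³/s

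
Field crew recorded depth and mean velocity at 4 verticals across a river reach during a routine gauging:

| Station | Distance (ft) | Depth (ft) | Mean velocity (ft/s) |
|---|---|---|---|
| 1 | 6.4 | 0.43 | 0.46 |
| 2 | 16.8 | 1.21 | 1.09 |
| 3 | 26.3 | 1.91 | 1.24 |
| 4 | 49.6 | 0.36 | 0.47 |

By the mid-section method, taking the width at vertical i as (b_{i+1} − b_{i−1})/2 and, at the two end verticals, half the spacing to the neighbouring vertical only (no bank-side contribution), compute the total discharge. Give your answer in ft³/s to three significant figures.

55.0 ft³/s

w_1 = (16.8 − 6.4)/2 = 5.2 ft; q_1 = 0.46 × 0.43 × 5.2 = 1.029 ft³/s
w_2 = (26.3 − 6.4)/2 = 9.95 ft; q_2 = 1.09 × 1.21 × 9.95 = 13.12 ft³/s
w_3 = (49.6 − 16.8)/2 = 16.4 ft; q_3 = 1.24 × 1.91 × 16.4 = 38.84 ft³/s
w_4 = (49.6 − 26.3)/2 = 11.65 ft; q_4 = 0.47 × 0.36 × 11.65 = 1.971 ft³/s
Q = Σ qᵢ = 54.96 ft³/s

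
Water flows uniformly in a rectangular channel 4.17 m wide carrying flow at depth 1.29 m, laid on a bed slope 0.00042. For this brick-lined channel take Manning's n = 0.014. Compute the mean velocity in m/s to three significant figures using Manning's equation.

A = b·y = 4.17 × 1.29 = 5.379 m²
P = b + 2y = 4.17 + 2×1.29 = 6.750 m
R = A/P = 5.379/6.750 = 0.7969 m
Q = (1/n)·A·R^(2/3)·S^(1/2) = (1/0.014) × 5.379 × 0.7969^(2/3) × 0.00042^(1/2) = 6.769 m³/s
V = Q/A = 6.769/5.379 = 1.258 m/s

1.26 m/s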